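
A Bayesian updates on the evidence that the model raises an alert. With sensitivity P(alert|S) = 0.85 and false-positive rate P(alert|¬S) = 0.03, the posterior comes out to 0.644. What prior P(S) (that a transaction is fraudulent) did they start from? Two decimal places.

P(S) = 0.06

Bayes' rule in odds form gives O(S|E) = O(S)·[P(E|S)/P(E|¬S)], hence O(S) = O(S|E)/LR.
Posterior odds = 0.644/(1−0.644) = 1.8090. LR = 0.85/0.03 = 28.3333.
Prior odds = 1.8090/28.3333 = 0.0638, so P(S) = 0.0638/(1+0.0638) ≈ 0.06.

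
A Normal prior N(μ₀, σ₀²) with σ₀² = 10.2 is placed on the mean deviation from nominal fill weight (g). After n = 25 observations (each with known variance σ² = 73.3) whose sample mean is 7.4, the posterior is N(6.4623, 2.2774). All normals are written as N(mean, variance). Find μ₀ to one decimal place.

μ₀ = 3.2

With known observation variance, the Normal–Normal posterior has precision τ_n = τ₀ + n/σ² and mean μ_n = (τ₀μ₀ + (n/σ²)x̄)/τ_n.
Here τ₀ = 1/10.2 = 0.098039 and τ_data = 25/73.3 = 0.341064, so τ_n = 0.439103.
Rearranging for μ₀: μ₀ = (μ_n·τ_n − τ_data·x̄)/τ₀ = (6.4623·0.439103 − 0.341064·7.4) / 0.098039 = 0.313742/0.098039 ≈ 3.2.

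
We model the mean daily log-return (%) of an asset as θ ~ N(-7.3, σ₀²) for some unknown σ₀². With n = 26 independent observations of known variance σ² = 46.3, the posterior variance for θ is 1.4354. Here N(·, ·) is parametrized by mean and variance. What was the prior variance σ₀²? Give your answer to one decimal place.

Posterior precision equals prior precision plus data precision: 1/σ_n² = 1/σ₀² + n/σ².
So 1/σ₀² = 1/1.4354 − 26/46.3 = 0.696670 − 0.561555 = 0.135115.
Hence σ₀² = 1/0.135115 ≈ 7.4.

σ₀² = 7.4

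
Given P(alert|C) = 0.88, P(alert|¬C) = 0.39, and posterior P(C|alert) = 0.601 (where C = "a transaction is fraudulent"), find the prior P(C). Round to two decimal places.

P(C) = 0.40

Bayes' rule in odds form gives O(C|E) = O(C)·[P(E|C)/P(E|¬C)], hence O(C) = O(C|E)/LR.
Posterior odds = 0.601/(1−0.601) = 1.5063. LR = 0.88/0.39 = 2.2564.
Prior odds = 1.5063/2.2564 = 0.6676, so P(C) = 0.6676/(1+0.6676) ≈ 0.40.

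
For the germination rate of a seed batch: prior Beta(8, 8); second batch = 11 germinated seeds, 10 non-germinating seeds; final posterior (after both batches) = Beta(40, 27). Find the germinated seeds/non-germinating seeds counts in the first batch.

21 germinated seeds and 9 non-germinating seeds

Sequential conjugate updates are equivalent to a single update on the pooled data, so total successes = posterior α − prior α and total failures = posterior β − prior β.
Total across both batches: 40−8=32 germinated seeds, 27−8=19 non-germinating seeds.
Subtract the second batch: 32−11=21 germinated seeds and 19−10=9 non-germinating seeds.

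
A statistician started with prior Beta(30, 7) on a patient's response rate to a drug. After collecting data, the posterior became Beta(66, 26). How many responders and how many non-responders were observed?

Under Beta–binomial conjugacy the posterior parameters are (a+s, b+f).
Match parameters: s=66−30=36, f=26−7=19.

36 responders and 19 non-responders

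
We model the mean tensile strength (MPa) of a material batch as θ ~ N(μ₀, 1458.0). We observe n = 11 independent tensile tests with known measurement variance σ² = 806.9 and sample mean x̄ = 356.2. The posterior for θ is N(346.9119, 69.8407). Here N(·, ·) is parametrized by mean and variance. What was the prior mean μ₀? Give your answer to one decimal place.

With known observation variance, the Normal–Normal posterior has precision τ_n = τ₀ + n/σ² and mean μ_n = (τ₀μ₀ + (n/σ²)x̄)/τ_n.
Here τ₀ = 1/1458.0 = 0.000686 and τ_data = 11/806.9 = 0.013632, so τ_n = 0.014318.
Rearranging for μ₀: μ₀ = (μ_n·τ_n − τ_data·x̄)/τ₀ = (346.9119·0.014318 − 0.013632·356.2) / 0.000686 = 0.111366/0.000686 ≈ 162.3.

μ₀ = 162.3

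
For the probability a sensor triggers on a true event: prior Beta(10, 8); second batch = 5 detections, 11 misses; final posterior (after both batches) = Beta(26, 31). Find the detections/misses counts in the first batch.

Because Beta–binomial updating is additive in the counts, the combined data contributed (α_post−α_prior, β_post−β_prior) successes and failures.
Total across both batches: 26−10=16 detections, 31−8=23 misses.
Subtract the second batch: 16−5=11 detections and 23−11=12 misses.

11 detections and 12 misses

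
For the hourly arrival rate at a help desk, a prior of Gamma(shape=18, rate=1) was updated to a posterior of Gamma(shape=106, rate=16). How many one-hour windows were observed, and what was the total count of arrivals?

n = 15 one-hour windows with total 88 arrivals

Gamma–Poisson conjugacy: posterior shape = α + Σxᵢ, posterior rate = β + n.
Matching: Σxᵢ = 106 − 18 = 88 and n = 16 − 1 = 15.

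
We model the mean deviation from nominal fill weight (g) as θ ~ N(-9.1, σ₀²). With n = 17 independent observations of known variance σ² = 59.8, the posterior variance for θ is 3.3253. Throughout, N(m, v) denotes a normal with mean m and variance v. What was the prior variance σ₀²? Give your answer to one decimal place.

For the Normal–Normal model with known σ², precisions add: τ_n = τ₀ + n/σ².
So 1/σ₀² = 1/3.3253 − 17/59.8 = 0.300725 − 0.284281 = 0.016444.
Hence σ₀² = 1/0.016444 ≈ 60.8.

σ₀² = 60.8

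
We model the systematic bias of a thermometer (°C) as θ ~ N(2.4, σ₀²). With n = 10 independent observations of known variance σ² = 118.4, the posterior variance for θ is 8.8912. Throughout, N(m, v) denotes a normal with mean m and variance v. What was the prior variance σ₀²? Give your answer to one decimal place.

σ₀² = 35.7

For the Normal–Normal model with known σ², precisions add: τ_n = τ₀ + n/σ².
So 1/σ₀² = 1/8.8912 − 10/118.4 = 0.112471 − 0.084459 = 0.028012.
Hence σ₀² = 1/0.028012 ≈ 35.7.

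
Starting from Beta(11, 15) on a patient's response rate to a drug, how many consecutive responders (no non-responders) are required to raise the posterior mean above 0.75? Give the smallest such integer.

After k responders and 0 non-responders the posterior is Beta(11+k, 15), with mean (11+k)/(11+15+k).
Set (11+k)/(26+k) > 0.75 and solve: k > (0.75·26 − 11)/(1 − 0.75) = 34.000.
The smallest integer exceeding 34.000 is 35.

k = 35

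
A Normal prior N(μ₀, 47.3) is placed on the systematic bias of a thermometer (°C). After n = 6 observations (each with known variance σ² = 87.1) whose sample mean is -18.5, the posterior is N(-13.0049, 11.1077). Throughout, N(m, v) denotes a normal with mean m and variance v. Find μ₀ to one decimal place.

μ₀ = 4.9

The posterior mean is a precision-weighted average: μ_n = (τ₀μ₀ + τ_data·x̄)/(τ₀+τ_data), with τ₀=1/σ₀² and τ_data=n/σ².
Here τ₀ = 1/47.3 = 0.021142 and τ_data = 6/87.1 = 0.068886, so τ_n = 0.090028.
Rearranging for μ₀: μ₀ = (μ_n·τ_n − τ_data·x̄)/τ₀ = (-13.0049·0.090028 − 0.068886·-18.5) / 0.021142 = 0.103586/0.021142 ≈ 4.9.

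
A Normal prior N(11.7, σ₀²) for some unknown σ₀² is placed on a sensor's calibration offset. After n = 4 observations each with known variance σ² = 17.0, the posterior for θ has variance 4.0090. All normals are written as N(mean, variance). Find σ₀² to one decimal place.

σ₀² = 70.7

Posterior precision equals prior precision plus data precision: 1/σ_n² = 1/σ₀² + n/σ².
So 1/σ₀² = 1/4.0090 − 4/17.0 = 0.249439 − 0.235294 = 0.014145.
Hence σ₀² = 1/0.014145 ≈ 70.7.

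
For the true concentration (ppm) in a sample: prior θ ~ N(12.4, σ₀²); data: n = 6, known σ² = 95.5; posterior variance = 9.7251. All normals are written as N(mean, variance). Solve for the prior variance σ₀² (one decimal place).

σ₀² = 25.0

For the Normal–Normal model with known σ², precisions add: τ_n = τ₀ + n/σ².
So 1/σ₀² = 1/9.7251 − 6/95.5 = 0.102827 − 0.062827 = 0.040000.
Hence σ₀² = 1/0.040000 ≈ 25.0.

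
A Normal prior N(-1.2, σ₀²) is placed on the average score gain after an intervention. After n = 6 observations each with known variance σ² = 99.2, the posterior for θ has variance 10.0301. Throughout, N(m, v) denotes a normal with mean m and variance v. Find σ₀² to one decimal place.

σ₀² = 25.5

For the Normal–Normal model with known σ², precisions add: τ_n = τ₀ + n/σ².
So 1/σ₀² = 1/10.0301 − 6/99.2 = 0.099700 − 0.060484 = 0.039216.
Hence σ₀² = 1/0.039216 ≈ 25.5.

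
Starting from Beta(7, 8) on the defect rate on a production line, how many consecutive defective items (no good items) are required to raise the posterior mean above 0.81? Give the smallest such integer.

After k defective items and 0 good items the posterior is Beta(7+k, 8), with mean (7+k)/(7+8+k).
Set (7+k)/(15+k) > 0.81 and solve: k > (0.81·15 − 7)/(1 − 0.81) = 27.105.
The smallest integer exceeding 27.105 is 28.

k = 28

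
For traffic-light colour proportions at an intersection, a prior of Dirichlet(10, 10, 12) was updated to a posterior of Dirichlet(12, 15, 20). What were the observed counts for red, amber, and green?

counts (2, 5, 8)

For a Dirichlet(α) prior with multinomial counts c, the posterior is Dirichlet(α + c) componentwise.
Counts are posterior − prior componentwise: 12−10=2, 15−10=5, 20−12=8.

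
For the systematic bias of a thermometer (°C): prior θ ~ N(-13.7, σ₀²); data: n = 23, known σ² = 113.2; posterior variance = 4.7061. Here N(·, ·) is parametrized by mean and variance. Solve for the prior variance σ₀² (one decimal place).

Posterior precision equals prior precision plus data precision: 1/σ_n² = 1/σ₀² + n/σ².
So 1/σ₀² = 1/4.7061 − 23/113.2 = 0.212490 − 0.203180 = 0.009310.
Hence σ₀² = 1/0.009310 ≈ 107.4.

σ₀² = 107.4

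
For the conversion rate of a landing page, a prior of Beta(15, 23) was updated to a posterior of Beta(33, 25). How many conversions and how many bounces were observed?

18 conversions and 2 bounces

Beta is conjugate to the binomial likelihood: posterior = Beta(a+s, b+f).
Match parameters: s=33−15=18, f=25−23=2.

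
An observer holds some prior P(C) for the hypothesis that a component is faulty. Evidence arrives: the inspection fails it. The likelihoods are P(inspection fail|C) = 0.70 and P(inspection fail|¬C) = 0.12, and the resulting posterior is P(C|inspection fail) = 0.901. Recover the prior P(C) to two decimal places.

Bayes' rule in odds form gives O(C|E) = O(C)·[P(E|C)/P(E|¬C)], hence O(C) = O(C|E)/LR.
Posterior odds = 0.901/(1−0.901) = 9.1010. LR = 0.70/0.12 = 5.8333.
Prior odds = 9.1010/5.8333 = 1.5602, so P(C) = 1.5602/(1+1.5602) ≈ 0.61.

P(C) = 0.61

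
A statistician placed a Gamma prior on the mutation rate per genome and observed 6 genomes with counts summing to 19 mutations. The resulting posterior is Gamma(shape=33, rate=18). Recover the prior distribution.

Gamma(shape=14, rate=12)

A Gamma(α, β) prior (rate parametrization) on a Poisson rate with n observations summing to S gives posterior Gamma(α+S, β+n).
So α = 33 − 19 = 14 and β = 18 − 6 = 12.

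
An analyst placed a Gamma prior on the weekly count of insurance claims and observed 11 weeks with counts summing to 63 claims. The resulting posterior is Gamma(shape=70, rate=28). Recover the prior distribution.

A Gamma(α, β) prior (rate parametrization) on a Poisson rate with n observations summing to S gives posterior Gamma(α+S, β+n).
So α = 70 − 63 = 7 and β = 28 − 11 = 17.

Gamma(shape=7, rate=17)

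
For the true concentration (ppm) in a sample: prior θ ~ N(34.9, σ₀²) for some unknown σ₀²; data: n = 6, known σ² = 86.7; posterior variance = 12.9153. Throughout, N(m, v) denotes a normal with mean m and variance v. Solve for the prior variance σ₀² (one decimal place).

Posterior precision equals prior precision plus data precision: 1/σ_n² = 1/σ₀² + n/σ².
So 1/σ₀² = 1/12.9153 − 6/86.7 = 0.077428 − 0.069204 = 0.008224.
Hence σ₀² = 1/0.008224 ≈ 121.6.

σ₀² = 121.6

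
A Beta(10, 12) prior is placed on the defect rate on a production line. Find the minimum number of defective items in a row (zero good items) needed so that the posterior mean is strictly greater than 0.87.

k = 71

After k defective items and 0 good items the posterior is Beta(10+k, 12), with mean (10+k)/(10+12+k).
Set (10+k)/(22+k) > 0.87 and solve: k > (0.87·22 − 10)/(1 − 0.87) = 70.308.
The smallest integer exceeding 70.308 is 71.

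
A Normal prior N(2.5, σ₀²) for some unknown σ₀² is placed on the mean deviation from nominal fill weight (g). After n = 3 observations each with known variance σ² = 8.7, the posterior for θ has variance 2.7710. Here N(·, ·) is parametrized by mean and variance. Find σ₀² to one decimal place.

σ₀² = 62.3

For the Normal–Normal model with known σ², precisions add: τ_n = τ₀ + n/σ².
So 1/σ₀² = 1/2.7710 − 3/8.7 = 0.360881 − 0.344828 = 0.016053.
Hence σ₀² = 1/0.016053 ≈ 62.3.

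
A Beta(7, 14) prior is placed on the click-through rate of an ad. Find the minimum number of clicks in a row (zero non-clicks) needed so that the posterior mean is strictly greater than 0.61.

k = 15

After k clicks and 0 non-clicks the posterior is Beta(7+k, 14), with mean (7+k)/(7+14+k).
Set (7+k)/(21+k) > 0.61 and solve: k > (0.61·21 − 7)/(1 − 0.61) = 14.897.
The smallest integer exceeding 14.897 is 15, and checking k=15: (22)/(36) = 0.6111 > 0.61.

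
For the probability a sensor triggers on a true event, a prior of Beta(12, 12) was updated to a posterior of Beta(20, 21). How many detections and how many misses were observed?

8 detections and 9 misses

Beta is conjugate to the binomial likelihood: posterior = Beta(a+s, b+f).
Match parameters: s=20−12=8, f=21−12=9.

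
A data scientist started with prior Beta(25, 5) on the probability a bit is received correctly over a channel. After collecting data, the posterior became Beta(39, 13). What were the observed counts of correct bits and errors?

14 correct bits and 8 errors

A Beta(a, b) prior with s successes and f failures in binomial data gives a Beta(a+s, b+f) posterior.
Match parameters: s=39−25=14, f=13−5=8.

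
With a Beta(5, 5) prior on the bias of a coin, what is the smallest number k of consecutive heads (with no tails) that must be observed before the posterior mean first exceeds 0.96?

After k heads and 0 tails the posterior is Beta(5+k, 5), with mean (5+k)/(5+5+k).
Set (5+k)/(10+k) > 0.96 and solve: k > (0.96·10 − 5)/(1 − 0.96) = 115.000.
The smallest integer exceeding 115.000 is 116.

k = 116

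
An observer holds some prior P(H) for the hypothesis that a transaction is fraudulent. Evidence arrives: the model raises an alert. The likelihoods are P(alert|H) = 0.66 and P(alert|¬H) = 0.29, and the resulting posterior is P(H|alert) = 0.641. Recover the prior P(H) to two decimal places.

Bayes' rule in odds form gives O(H|E) = O(H)·[P(E|H)/P(E|¬H)], hence O(H) = O(H|E)/LR.
Posterior odds = 0.641/(1−0.641) = 1.7855. LR = 0.66/0.29 = 2.2759.
Prior odds = 1.7855/2.2759 = 0.7845, so P(H) = 0.7845/(1+0.7845) ≈ 0.44.

P(H) = 0.44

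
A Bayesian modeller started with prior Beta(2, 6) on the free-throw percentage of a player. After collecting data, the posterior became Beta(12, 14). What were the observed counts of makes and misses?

Under Beta–binomial conjugacy the posterior parameters are (α+s, β+f).
So s = 12 − 2 = 10 and f = 14 − 6 = 8.

10 makes and 8 misses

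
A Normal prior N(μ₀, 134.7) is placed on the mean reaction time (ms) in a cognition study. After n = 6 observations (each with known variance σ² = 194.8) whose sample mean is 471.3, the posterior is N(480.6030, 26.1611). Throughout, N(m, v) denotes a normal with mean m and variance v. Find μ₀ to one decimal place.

μ₀ = 519.2

With known observation variance, the Normal–Normal posterior has precision τ_n = τ₀ + n/σ² and mean μ_n = (τ₀μ₀ + (n/σ²)x̄)/τ_n.
Here τ₀ = 1/134.7 = 0.007424 and τ_data = 6/194.8 = 0.030801, so τ_n = 0.038225.
Rearranging for μ₀: μ₀ = (μ_n·τ_n − τ_data·x̄)/τ₀ = (480.6030·0.038225 − 0.030801·471.3) / 0.007424 = 3.854538/0.007424 ≈ 519.2.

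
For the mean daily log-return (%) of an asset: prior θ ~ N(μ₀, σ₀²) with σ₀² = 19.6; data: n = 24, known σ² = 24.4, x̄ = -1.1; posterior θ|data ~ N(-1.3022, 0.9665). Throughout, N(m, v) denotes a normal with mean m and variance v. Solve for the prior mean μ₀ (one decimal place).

μ₀ = -5.2

With known observation variance, the Normal–Normal posterior has precision τ_n = τ₀ + n/σ² and mean μ_n = (τ₀μ₀ + (n/σ²)x̄)/τ_n.
Here τ₀ = 1/19.6 = 0.051020 and τ_data = 24/24.4 = 0.983607, so τ_n = 1.034627.
Rearranging for μ₀: μ₀ = (μ_n·τ_n − τ_data·x̄)/τ₀ = (-1.3022·1.034627 − 0.983607·-1.1) / 0.051020 = -0.265324/0.051020 ≈ -5.2.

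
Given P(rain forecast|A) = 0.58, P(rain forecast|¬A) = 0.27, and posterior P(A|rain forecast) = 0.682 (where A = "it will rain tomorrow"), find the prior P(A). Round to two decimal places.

Bayes' rule in odds form gives O(A|E) = O(A)·[P(E|A)/P(E|¬A)], hence O(A) = O(A|E)/LR.
Posterior odds = 0.682/(1−0.682) = 2.1447. LR = 0.58/0.27 = 2.1481.
Prior odds = 2.1447/2.1481 = 0.9984, so P(A) = 0.9984/(1+0.9984) ≈ 0.50.

P(A) = 0.50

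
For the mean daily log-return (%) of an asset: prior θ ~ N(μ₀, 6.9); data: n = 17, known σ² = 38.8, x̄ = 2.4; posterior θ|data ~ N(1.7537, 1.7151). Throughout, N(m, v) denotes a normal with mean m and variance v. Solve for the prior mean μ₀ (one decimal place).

With known observation variance, the Normal–Normal posterior has precision τ_n = τ₀ + n/σ² and mean μ_n = (τ₀μ₀ + (n/σ²)x̄)/τ_n.
Here τ₀ = 1/6.9 = 0.144928 and τ_data = 17/38.8 = 0.438144, so τ_n = 0.583072.
Rearranging for μ₀: μ₀ = (μ_n·τ_n − τ_data·x̄)/τ₀ = (1.7537·0.583072 − 0.438144·2.4) / 0.144928 = -0.029012/0.144928 ≈ -0.2.

μ₀ = -0.2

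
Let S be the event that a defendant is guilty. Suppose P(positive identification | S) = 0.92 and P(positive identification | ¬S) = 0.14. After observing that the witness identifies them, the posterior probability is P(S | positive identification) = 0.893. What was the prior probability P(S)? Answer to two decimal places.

P(S) = 0.56

In odds form, posterior odds = prior odds × likelihood ratio, so prior odds = posterior odds ÷ LR.
Posterior odds = 0.893/(1−0.893) = 8.3458. LR = 0.92/0.14 = 6.5714.
Prior odds = 8.3458/6.5714 = 1.2700, so P(S) = 1.2700/(1+1.2700) ≈ 0.56.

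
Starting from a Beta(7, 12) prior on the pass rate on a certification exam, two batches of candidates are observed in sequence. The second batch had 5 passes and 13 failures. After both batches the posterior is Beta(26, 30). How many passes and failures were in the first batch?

Sequential conjugate updates are equivalent to a single update on the pooled data, so total successes = posterior α − prior α and total failures = posterior β − prior β.
Total across both batches: 26−7=19 passes, 30−12=18 failures.
Subtract the second batch: 19−5=14 passes and 18−13=5 failures.

14 passes and 5 failures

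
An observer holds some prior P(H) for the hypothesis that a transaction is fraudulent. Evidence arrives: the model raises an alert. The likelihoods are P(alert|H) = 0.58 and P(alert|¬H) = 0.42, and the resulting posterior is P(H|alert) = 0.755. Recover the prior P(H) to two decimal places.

P(H) = 0.69

In odds form, posterior odds = prior odds × likelihood ratio, so prior odds = posterior odds ÷ LR.
Posterior odds = 0.755/(1−0.755) = 3.0816. LR = 0.58/0.42 = 1.3810.
Prior odds = 3.0816/1.3810 = 2.2314, so P(H) = 2.2314/(1+2.2314) ≈ 0.69.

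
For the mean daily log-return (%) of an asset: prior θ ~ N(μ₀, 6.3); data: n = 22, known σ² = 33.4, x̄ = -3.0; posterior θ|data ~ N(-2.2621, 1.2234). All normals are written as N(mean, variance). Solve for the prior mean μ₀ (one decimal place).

μ₀ = 0.8

The posterior mean is a precision-weighted average: μ_n = (τ₀μ₀ + τ_data·x̄)/(τ₀+τ_data), with τ₀=1/σ₀² and τ_data=n/σ².
Here τ₀ = 1/6.3 = 0.158730 and τ_data = 22/33.4 = 0.658683, so τ_n = 0.817413.
Rearranging for μ₀: μ₀ = (μ_n·τ_n − τ_data·x̄)/τ₀ = (-2.2621·0.817413 − 0.658683·-3.0) / 0.158730 = 0.126979/0.158730 ≈ 0.8.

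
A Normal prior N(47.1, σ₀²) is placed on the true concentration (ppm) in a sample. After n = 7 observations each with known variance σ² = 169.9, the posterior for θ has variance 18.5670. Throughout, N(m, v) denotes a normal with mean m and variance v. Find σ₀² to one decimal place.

σ₀² = 79.0

For the Normal–Normal model with known σ², precisions add: τ_n = τ₀ + n/σ².
So 1/σ₀² = 1/18.5670 − 7/169.9 = 0.053859 − 0.041201 = 0.012658.
Hence σ₀² = 1/0.012658 ≈ 79.0.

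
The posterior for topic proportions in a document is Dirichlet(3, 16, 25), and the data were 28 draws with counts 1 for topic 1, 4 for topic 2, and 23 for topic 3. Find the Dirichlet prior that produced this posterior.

For a Dirichlet(α) prior with multinomial counts c, the posterior is Dirichlet(α + c) componentwise.
Subtract each count from the matching posterior parameter: 3−1=2, 16−4=12, 25−23=2.

Dirichlet(2, 12, 2)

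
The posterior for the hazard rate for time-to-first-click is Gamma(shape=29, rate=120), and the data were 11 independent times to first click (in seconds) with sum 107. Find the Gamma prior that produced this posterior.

Gamma(shape=18, rate=13)

For an exponential likelihood with a Gamma(α, β) prior on the rate, n observations with total T give posterior Gamma(α+n, β+T).
So α = 29 − 11 = 18 and β = 120 − 107 = 13.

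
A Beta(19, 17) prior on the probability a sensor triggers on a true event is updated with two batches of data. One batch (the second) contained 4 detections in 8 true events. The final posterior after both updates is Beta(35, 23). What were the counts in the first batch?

12 detections and 2 misses

Because Beta–binomial updating is additive in the counts, the combined data contributed (α_post−α_prior, β_post−β_prior) successes and failures.
Total across both batches: 35−19=16 detections, 23−17=6 misses.
Subtract the second batch: 16−4=12 detections and 6−4=2 misses.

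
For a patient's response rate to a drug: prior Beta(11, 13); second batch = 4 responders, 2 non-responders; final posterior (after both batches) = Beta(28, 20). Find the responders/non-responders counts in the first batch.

13 responders and 5 non-responders

Sequential conjugate updates are equivalent to a single update on the pooled data, so total successes = posterior α − prior α and total failures = posterior β − prior β.
Total across both batches: 28−11=17 responders, 20−13=7 non-responders.
Subtract the second batch: 17−4=13 responders and 7−2=5 non-responders.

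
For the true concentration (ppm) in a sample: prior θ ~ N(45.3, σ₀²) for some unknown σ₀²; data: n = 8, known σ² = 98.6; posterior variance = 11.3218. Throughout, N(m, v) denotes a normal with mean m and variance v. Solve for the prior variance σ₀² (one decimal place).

Posterior precision equals prior precision plus data precision: 1/σ_n² = 1/σ₀² + n/σ².
So 1/σ₀² = 1/11.3218 − 8/98.6 = 0.088325 − 0.081136 = 0.007189.
Hence σ₀² = 1/0.007189 ≈ 139.1.

σ₀² = 139.1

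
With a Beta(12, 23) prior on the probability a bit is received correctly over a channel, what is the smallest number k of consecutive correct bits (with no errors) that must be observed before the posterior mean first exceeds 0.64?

After k correct bits and 0 errors the posterior is Beta(12+k, 23), with mean (12+k)/(12+23+k).
Set (12+k)/(35+k) > 0.64 and solve: k > (0.64·35 − 12)/(1 − 0.64) = 28.889.
The smallest integer exceeding 28.889 is 29, and checking k=29: (41)/(64) = 0.6406 > 0.64.

k = 29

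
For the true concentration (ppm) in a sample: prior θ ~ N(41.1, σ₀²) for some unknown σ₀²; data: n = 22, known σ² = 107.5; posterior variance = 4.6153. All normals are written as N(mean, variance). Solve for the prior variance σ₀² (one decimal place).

σ₀² = 83.2

For the Normal–Normal model with known σ², precisions add: τ_n = τ₀ + n/σ².
So 1/σ₀² = 1/4.6153 − 22/107.5 = 0.216671 − 0.204651 = 0.012020.
Hence σ₀² = 1/0.012020 ≈ 83.2.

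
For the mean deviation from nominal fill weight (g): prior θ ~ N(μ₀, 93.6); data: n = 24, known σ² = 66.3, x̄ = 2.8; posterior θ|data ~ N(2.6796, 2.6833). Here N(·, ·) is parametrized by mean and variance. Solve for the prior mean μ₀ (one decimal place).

With known observation variance, the Normal–Normal posterior has precision τ_n = τ₀ + n/σ² and mean μ_n = (τ₀μ₀ + (n/σ²)x̄)/τ_n.
Here τ₀ = 1/93.6 = 0.010684 and τ_data = 24/66.3 = 0.361991, so τ_n = 0.372675.
Rearranging for μ₀: μ₀ = (μ_n·τ_n − τ_data·x̄)/τ₀ = (2.6796·0.372675 − 0.361991·2.8) / 0.010684 = -0.014955/0.010684 ≈ -1.4.

μ₀ = -1.4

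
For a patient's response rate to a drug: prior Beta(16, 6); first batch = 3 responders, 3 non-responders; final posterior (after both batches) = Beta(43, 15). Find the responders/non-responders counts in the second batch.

Because Beta–binomial updating is additive in the counts, the combined data contributed (α_post−α_prior, β_post−β_prior) successes and failures.
Total across both batches: 43−16=27 responders, 15−6=9 non-responders.
Subtract the first batch: 27−3=24 responders and 9−3=6 non-responders.

24 responders and 6 non-responders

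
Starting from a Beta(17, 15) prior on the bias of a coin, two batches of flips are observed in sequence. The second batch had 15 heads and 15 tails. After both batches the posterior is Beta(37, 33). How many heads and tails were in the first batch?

5 heads and 3 tails

Sequential conjugate updates are equivalent to a single update on the pooled data, so total successes = posterior α − prior α and total failures = posterior β − prior β.
Total across both batches: 37−17=20 heads, 33−15=18 tails.
Subtract the second batch: 20−15=5 heads and 18−15=3 tails.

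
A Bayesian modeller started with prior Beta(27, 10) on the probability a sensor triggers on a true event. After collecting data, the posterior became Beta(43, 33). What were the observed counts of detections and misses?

Beta is conjugate to the binomial likelihood: posterior = Beta(α+s, β+f).
So s = 43 − 27 = 16 and f = 33 − 10 = 23.

16 detections and 23 misses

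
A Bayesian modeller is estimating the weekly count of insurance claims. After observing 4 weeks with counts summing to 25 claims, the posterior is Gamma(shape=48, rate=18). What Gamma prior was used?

Gamma–Poisson conjugacy: posterior shape = α + Σxᵢ, posterior rate = β + n.
So α = 48 − 25 = 23 and β = 18 − 4 = 14.

Gamma(shape=23, rate=14)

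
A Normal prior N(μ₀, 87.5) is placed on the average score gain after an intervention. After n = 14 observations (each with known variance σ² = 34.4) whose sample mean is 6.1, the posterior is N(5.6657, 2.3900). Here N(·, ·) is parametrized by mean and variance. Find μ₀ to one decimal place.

μ₀ = -9.8

With known observation variance, the Normal–Normal posterior has precision τ_n = τ₀ + n/σ² and mean μ_n = (τ₀μ₀ + (n/σ²)x̄)/τ_n.
Here τ₀ = 1/87.5 = 0.011429 and τ_data = 14/34.4 = 0.406977, so τ_n = 0.418406.
Rearranging for μ₀: μ₀ = (μ_n·τ_n − τ_data·x̄)/τ₀ = (5.6657·0.418406 − 0.406977·6.1) / 0.011429 = -0.111997/0.011429 ≈ -9.8.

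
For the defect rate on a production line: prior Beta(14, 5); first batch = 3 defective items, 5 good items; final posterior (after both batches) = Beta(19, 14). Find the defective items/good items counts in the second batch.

Sequential conjugate updates are equivalent to a single update on the pooled data, so total successes = posterior α − prior α and total failures = posterior β − prior β.
Total across both batches: 19−14=5 defective items, 14−5=9 good items.
Subtract the first batch: 5−3=2 defective items and 9−5=4 good items.

2 defective items and 4 good items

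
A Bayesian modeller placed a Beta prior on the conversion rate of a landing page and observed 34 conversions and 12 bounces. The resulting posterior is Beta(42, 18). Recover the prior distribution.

A Beta(α, β) prior with s successes and f failures in binomial data gives a Beta(α+s, β+f) posterior.
So α = 42 − 34 = 8 and β = 18 − 12 = 6.

Beta(8, 6)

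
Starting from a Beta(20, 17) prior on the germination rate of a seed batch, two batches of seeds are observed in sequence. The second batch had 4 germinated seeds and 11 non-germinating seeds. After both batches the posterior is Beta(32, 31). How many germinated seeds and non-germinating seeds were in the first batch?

Because Beta–binomial updating is additive in the counts, the combined data contributed (α_post−α_prior, β_post−β_prior) successes and failures.
Total across both batches: 32−20=12 germinated seeds, 31−17=14 non-germinating seeds.
Subtract the second batch: 12−4=8 germinated seeds and 14−11=3 non-germinating seeds.

8 germinated seeds and 3 non-germinating seeds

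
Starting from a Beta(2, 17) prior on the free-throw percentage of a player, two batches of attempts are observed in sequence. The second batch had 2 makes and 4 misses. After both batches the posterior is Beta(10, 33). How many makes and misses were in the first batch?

6 makes and 12 misses

Sequential conjugate updates are equivalent to a single update on the pooled data, so total successes = posterior α − prior α and total failures = posterior β − prior β.
Total across both batches: 10−2=8 makes, 33−17=16 misses.
Subtract the second batch: 8−2=6 makes and 16−4=12 misses.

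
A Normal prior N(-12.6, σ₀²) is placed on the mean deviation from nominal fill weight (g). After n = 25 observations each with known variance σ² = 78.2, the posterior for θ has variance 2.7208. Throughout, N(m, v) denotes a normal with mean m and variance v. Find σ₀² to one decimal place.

Posterior precision equals prior precision plus data precision: 1/σ_n² = 1/σ₀² + n/σ².
So 1/σ₀² = 1/2.7208 − 25/78.2 = 0.367539 − 0.319693 = 0.047846.
Hence σ₀² = 1/0.047846 ≈ 20.9.

σ₀² = 20.9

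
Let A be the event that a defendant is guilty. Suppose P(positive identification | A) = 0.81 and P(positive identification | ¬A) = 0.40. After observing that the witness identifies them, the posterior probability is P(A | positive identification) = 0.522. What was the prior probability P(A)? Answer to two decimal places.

Bayes' rule in odds form gives O(A|E) = O(A)·[P(E|A)/P(E|¬A)], hence O(A) = O(A|E)/LR.
Posterior odds = 0.522/(1−0.522) = 1.0921. LR = 0.81/0.40 = 2.0250.
Prior odds = 1.0921/2.0250 = 0.5393, so P(A) = 0.5393/(1+0.5393) ≈ 0.35.

P(A) = 0.35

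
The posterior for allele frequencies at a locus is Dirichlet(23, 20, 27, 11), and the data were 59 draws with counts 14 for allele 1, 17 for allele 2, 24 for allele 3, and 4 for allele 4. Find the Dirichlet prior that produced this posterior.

For a Dirichlet(α) prior with multinomial counts c, the posterior is Dirichlet(α + c) componentwise.
Subtract each count from the matching posterior parameter: 23−14=9, 20−17=3, 27−24=3, 11−4=7.

Dirichlet(9, 3, 3, 7)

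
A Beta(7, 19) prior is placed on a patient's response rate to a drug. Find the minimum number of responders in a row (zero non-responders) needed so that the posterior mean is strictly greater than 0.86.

k = 110

After k responders and 0 non-responders the posterior is Beta(7+k, 19), with mean (7+k)/(7+19+k).
Set (7+k)/(26+k) > 0.86 and solve: k > (0.86·26 − 7)/(1 − 0.86) = 109.714.
The smallest integer exceeding 109.714 is 110, and checking k=110: (117)/(136) = 0.8603 > 0.86.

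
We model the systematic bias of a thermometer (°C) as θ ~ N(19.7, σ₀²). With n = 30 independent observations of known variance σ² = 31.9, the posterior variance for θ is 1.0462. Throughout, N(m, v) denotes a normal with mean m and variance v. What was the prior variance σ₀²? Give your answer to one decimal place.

Posterior precision equals prior precision plus data precision: 1/σ_n² = 1/σ₀² + n/σ².
So 1/σ₀² = 1/1.0462 − 30/31.9 = 0.955840 − 0.940439 = 0.015401.
Hence σ₀² = 1/0.015401 ≈ 64.9.

σ₀² = 64.9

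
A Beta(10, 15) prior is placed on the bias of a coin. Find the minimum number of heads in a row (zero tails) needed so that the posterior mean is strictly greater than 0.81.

k = 54

After k heads and 0 tails the posterior is Beta(10+k, 15), with mean (10+k)/(10+15+k).
Set (10+k)/(25+k) > 0.81 and solve: k > (0.81·25 − 10)/(1 − 0.81) = 53.947.
The smallest integer exceeding 53.947 is 54.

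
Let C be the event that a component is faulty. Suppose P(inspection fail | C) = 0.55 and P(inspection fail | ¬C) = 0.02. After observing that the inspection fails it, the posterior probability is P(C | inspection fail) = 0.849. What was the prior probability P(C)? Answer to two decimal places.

P(C) = 0.17

Bayes' rule in odds form gives O(C|E) = O(C)·[P(E|C)/P(E|¬C)], hence O(C) = O(C|E)/LR.
Posterior odds = 0.849/(1−0.849) = 5.6225. LR = 0.55/0.02 = 27.5000.
Prior odds = 5.6225/27.5000 = 0.2045, so P(C) = 0.2045/(1+0.2045) ≈ 0.17.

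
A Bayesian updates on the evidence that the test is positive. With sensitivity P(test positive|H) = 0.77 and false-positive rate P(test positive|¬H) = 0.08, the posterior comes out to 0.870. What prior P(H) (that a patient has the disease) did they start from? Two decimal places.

P(H) = 0.41

Bayes' rule in odds form gives O(H|E) = O(H)·[P(E|H)/P(E|¬H)], hence O(H) = O(H|E)/LR.
Posterior odds = 0.870/(1−0.870) = 6.6923. LR = 0.77/0.08 = 9.6250.
Prior odds = 6.6923/9.6250 = 0.6953, so P(H) = 0.6953/(1+0.6953) ≈ 0.41.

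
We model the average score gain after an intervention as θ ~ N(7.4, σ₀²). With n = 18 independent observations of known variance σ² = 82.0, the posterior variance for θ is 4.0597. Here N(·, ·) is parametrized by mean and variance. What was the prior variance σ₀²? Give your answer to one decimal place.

For the Normal–Normal model with known σ², precisions add: τ_n = τ₀ + n/σ².
So 1/σ₀² = 1/4.0597 − 18/82.0 = 0.246324 − 0.219512 = 0.026812.
Hence σ₀² = 1/0.026812 ≈ 37.3.

σ₀² = 37.3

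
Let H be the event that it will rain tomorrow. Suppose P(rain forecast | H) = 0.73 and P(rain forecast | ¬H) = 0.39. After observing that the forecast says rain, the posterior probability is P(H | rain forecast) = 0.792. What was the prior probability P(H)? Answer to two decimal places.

In odds form, posterior odds = prior odds × likelihood ratio, so prior odds = posterior odds ÷ LR.
Posterior odds = 0.792/(1−0.792) = 3.8077. LR = 0.73/0.39 = 1.8718.
Prior odds = 3.8077/1.8718 = 2.0342, so P(H) = 2.0342/(1+2.0342) ≈ 0.67.

P(H) = 0.67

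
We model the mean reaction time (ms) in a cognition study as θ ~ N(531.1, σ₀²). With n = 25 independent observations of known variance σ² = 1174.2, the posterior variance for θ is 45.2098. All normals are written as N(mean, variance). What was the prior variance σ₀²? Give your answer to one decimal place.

Posterior precision equals prior precision plus data precision: 1/σ_n² = 1/σ₀² + n/σ².
So 1/σ₀² = 1/45.2098 − 25/1174.2 = 0.022119 − 0.021291 = 0.000828.
Hence σ₀² = 1/0.000828 ≈ 1207.7.

σ₀² = 1207.7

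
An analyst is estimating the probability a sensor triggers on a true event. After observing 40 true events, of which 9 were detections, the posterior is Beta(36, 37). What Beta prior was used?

Beta(27, 6)

A Beta(α, β) prior with s successes and f failures in binomial data gives a Beta(α+s, β+f) posterior.
So α = 36 − 9 = 27 and β = 37 − 31 = 6.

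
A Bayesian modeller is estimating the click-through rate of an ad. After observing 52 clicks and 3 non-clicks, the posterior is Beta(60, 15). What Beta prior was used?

Beta is conjugate to the binomial likelihood: posterior = Beta(α+s, β+f).
Subtract the data counts: 60−52=8, 15−3=12.

Beta(8, 12)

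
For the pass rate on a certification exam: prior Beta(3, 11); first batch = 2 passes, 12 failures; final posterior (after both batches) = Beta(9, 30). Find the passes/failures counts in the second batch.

Sequential conjugate updates are equivalent to a single update on the pooled data, so total successes = posterior α − prior α and total failures = posterior β − prior β.
Total across both batches: 9−3=6 passes, 30−11=19 failures.
Subtract the first batch: 6−2=4 passes and 19−12=7 failures.

4 passes and 7 failures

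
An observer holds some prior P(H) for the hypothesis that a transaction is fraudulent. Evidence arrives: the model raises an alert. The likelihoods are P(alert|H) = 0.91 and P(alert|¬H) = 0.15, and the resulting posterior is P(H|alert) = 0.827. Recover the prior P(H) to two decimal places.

P(H) = 0.44

In odds form, posterior odds = prior odds × likelihood ratio, so prior odds = posterior odds ÷ LR.
Posterior odds = 0.827/(1−0.827) = 4.7803. LR = 0.91/0.15 = 6.0667.
Prior odds = 4.7803/6.0667 = 0.7880, so P(H) = 0.7880/(1+0.7880) ≈ 0.44.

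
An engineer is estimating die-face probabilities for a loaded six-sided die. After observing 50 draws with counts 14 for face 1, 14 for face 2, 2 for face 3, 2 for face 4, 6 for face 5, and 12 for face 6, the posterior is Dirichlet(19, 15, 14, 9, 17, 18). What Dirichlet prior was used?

Dirichlet(5, 1, 12, 7, 11, 6)

For a Dirichlet(α) prior with multinomial counts c, the posterior is Dirichlet(α + c) componentwise.
Subtract each count from the matching posterior parameter: 19−14=5, 15−14=1, 14−2=12, 9−2=7, 17−6=11, 18−12=6.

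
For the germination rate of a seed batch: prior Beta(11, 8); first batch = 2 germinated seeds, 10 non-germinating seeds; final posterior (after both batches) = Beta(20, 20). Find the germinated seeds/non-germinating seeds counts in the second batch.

7 germinated seeds and 2 non-germinating seeds

Sequential conjugate updates are equivalent to a single update on the pooled data, so total successes = posterior α − prior α and total failures = posterior β − prior β.
Total across both batches: 20−11=9 germinated seeds, 20−8=12 non-germinating seeds.
Subtract the first batch: 9−2=7 germinated seeds and 12−10=2 non-germinating seeds.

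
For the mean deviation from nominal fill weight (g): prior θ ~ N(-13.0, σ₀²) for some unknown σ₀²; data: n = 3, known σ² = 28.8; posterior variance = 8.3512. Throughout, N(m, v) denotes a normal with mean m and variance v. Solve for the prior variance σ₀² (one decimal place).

σ₀² = 64.2

Posterior precision equals prior precision plus data precision: 1/σ_n² = 1/σ₀² + n/σ².
So 1/σ₀² = 1/8.3512 − 3/28.8 = 0.119743 − 0.104167 = 0.015576.
Hence σ₀² = 1/0.015576 ≈ 64.2.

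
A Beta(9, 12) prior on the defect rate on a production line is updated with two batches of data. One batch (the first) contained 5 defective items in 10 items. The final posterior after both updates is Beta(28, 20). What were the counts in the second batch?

14 defective items and 3 good items

Sequential conjugate updates are equivalent to a single update on the pooled data, so total successes = posterior α − prior α and total failures = posterior β − prior β.
Total across both batches: 28−9=19 defective items, 20−12=8 good items.
Subtract the first batch: 19−5=14 defective items and 8−5=3 good items.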